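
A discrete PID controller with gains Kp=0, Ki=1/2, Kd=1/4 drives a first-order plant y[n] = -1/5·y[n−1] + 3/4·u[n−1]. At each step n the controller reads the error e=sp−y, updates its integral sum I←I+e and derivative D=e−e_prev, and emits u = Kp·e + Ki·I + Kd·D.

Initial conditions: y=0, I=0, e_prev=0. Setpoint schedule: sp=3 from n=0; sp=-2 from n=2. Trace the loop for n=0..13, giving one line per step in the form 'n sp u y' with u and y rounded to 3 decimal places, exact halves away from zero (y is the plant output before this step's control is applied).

(exact arithmetic carried between steps; '≈' marks a value shown rounded to 6 d.p. or computed from one; I and e_prev carry over from the previous line; the table rounds u and y to 3 d.p., halves away from zero)
n=0: y=0, sp=3, e=sp−y=3; I=3, D=e−e_prev=3; u=0·3+1/2·3+1/4·3=2.25; next y=-1/5·0+3/4·2.25=1.6875
n=1: y=1.6875, sp=3, e=sp−y=1.3125; I=4.3125, D=e−e_prev=-1.6875; u=0·1.3125+1/2·4.3125+1/4·(-1.6875)=1.734375; next y=-1/5·1.6875+3/4·1.734375≈0.963281
n=2: y≈0.963281, sp=-2, e=sp−y≈-2.963281; I≈1.349219, D=e−e_prev≈-4.275781; u=0·(-2.963281)+1/2·1.349219+1/4·(-4.275781)≈-0.394336; next y=-1/5·0.963281+3/4·(-0.394336)≈-0.488408
n=3: y≈-0.488408, sp=-2, e=sp−y≈-1.511592; I≈-0.162373, D=e−e_prev≈1.451689; u=0·(-1.511592)+1/2·(-0.162373)+1/4·1.451689≈0.281736; next y=-1/5·(-0.488408)+3/4·0.281736≈0.308984
n=4: y≈0.308984, sp=-2, e=sp−y≈-2.308984; I≈-2.471357, D=e−e_prev≈-0.797392; u=0·(-2.308984)+1/2·(-2.471357)+1/4·(-0.797392)≈-1.435026; next y=-1/5·0.308984+3/4·(-1.435026)≈-1.138066
n=5: y≈-1.138066, sp=-2, e=sp−y≈-0.861934; I≈-3.333290, D=e−e_prev≈1.447050; u=0·(-0.861934)+1/2·(-3.333290)+1/4·1.447050≈-1.304883; next y=-1/5·(-1.138066)+3/4·(-1.304883)≈-0.751049
n=6: y≈-0.751049, sp=-2, e=sp−y≈-1.248951; I≈-4.582242, D=e−e_prev≈-0.387018; u=0·(-1.248951)+1/2·(-4.582242)+1/4·(-0.387018)≈-2.387875; next y=-1/5·(-0.751049)+3/4·(-2.387875)≈-1.640697
n=7: y≈-1.640697, sp=-2, e=sp−y≈-0.359303; I≈-4.941545, D=e−e_prev≈0.889648; u=0·(-0.359303)+1/2·(-4.941545)+1/4·0.889648≈-2.248360; next y=-1/5·(-1.640697)+3/4·(-2.248360)≈-1.358131
n=8: y≈-1.358131, sp=-2, e=sp−y≈-0.641869; I≈-5.583414, D=e−e_prev≈-0.282566; u=0·(-0.641869)+1/2·(-5.583414)+1/4·(-0.282566)≈-2.862348; next y=-1/5·(-1.358131)+3/4·(-2.862348)≈-1.875135
n=9: y≈-1.875135, sp=-2, e=sp−y≈-0.124865; I≈-5.708279, D=e−e_prev≈0.517004; u=0·(-0.124865)+1/2·(-5.708279)+1/4·0.517004≈-2.724888; next y=-1/5·(-1.875135)+3/4·(-2.724888)≈-1.668639
n=10: y≈-1.668639, sp=-2, e=sp−y≈-0.331361; I≈-6.039640, D=e−e_prev≈-0.206496; u=0·(-0.331361)+1/2·(-6.039640)+1/4·(-0.206496)≈-3.071444; next y=-1/5·(-1.668639)+3/4·(-3.071444)≈-1.969855
n=11: y≈-1.969855, sp=-2, e=sp−y≈-0.030145; I≈-6.069785, D=e−e_prev≈0.301216; u=0·(-0.030145)+1/2·(-6.069785)+1/4·0.301216≈-2.959588; next y=-1/5·(-1.969855)+3/4·(-2.959588)≈-1.825720
n=12: y≈-1.825720, sp=-2, e=sp−y≈-0.174280; I≈-6.244064, D=e−e_prev≈-0.144135; u=0·(-0.174280)+1/2·(-6.244064)+1/4·(-0.144135)≈-3.158066; next y=-1/5·(-1.825720)+3/4·(-3.158066)≈-2.003405
n=13: y≈-2.003405, sp=-2, e=sp−y≈0.003405; I≈-6.240659, D=e−e_prev≈0.177685; u=0·0.003405+1/2·(-6.240659)+1/4·0.177685≈-3.075908; next y=-1/5·(-2.003405)+3/4·(-3.075908)≈-1.906250

0 3 2.250 0.000
1 3 1.734 1.688
2 -2 -0.394 0.963
3 -2 0.282 -0.488
4 -2 -1.435 0.309
5 -2 -1.305 -1.138
6 -2 -2.388 -0.751
7 -2 -2.248 -1.641
8 -2 -2.862 -1.358
9 -2 -2.725 -1.875
10 -2 -3.071 -1.669
11 -2 -2.960 -1.970
12 -2 -3.158 -1.826
13 -2 -3.076 -2.003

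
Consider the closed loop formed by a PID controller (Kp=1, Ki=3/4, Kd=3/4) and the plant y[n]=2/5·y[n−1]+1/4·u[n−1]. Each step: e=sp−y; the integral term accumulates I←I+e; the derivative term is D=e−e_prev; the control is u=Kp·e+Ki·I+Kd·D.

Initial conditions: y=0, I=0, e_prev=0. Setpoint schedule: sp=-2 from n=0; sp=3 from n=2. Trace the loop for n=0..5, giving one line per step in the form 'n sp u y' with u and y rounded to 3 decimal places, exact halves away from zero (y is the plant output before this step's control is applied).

(exact arithmetic carried between steps; '≈' marks a value shown rounded to 6 d.p. or computed from one; I and e_prev carry over from the previous line; the table rounds u and y to 3 d.p., halves away from zero)
n=0: y=0, sp=-2, e=sp−y=-2; I=-2, D=e−e_prev=-2; u=1·(-2)+3/4·(-2)+3/4·(-2)=-5; next y=2/5·0+1/4·(-5)=-1.25
n=1: y=-1.25, sp=-2, e=sp−y=-0.75; I=-2.75, D=e−e_prev=1.25; u=1·(-0.75)+3/4·(-2.75)+3/4·1.25=-1.875; next y=2/5·(-1.25)+1/4·(-1.875)=-0.96875
n=2: y=-0.96875, sp=3, e=sp−y=3.96875; I=1.21875, D=e−e_prev=4.71875; u=1·3.96875+3/4·1.21875+3/4·4.71875=8.421875; next y=2/5·(-0.96875)+1/4·8.421875≈1.717969
n=3: y≈1.717969, sp=3, e=sp−y≈1.282031; I≈2.500781, D=e−e_prev≈-2.686719; u=1·1.282031+3/4·2.500781+3/4·(-2.686719)≈1.142578; next y=2/5·1.717969+1/4·1.142578≈0.972832
n=4: y≈0.972832, sp=3, e=sp−y≈2.027168; I≈4.527949, D=e−e_prev≈0.745137; u=1·2.027168+3/4·4.527949+3/4·0.745137≈5.981982; next y=2/5·0.972832+1/4·5.981982≈1.884628
n=5: y≈1.884628, sp=3, e=sp−y≈1.115372; I≈5.643321, D=e−e_prev≈-0.911796; u=1·1.115372+3/4·5.643321+3/4·(-0.911796)≈4.664015; next y=2/5·1.884628+1/4·4.664015≈1.919855

0 -2 -5.000 0.000
1 -2 -1.875 -1.250
2 3 8.422 -0.969
3 3 1.143 1.718
4 3 5.982 0.973
5 3 4.664 1.885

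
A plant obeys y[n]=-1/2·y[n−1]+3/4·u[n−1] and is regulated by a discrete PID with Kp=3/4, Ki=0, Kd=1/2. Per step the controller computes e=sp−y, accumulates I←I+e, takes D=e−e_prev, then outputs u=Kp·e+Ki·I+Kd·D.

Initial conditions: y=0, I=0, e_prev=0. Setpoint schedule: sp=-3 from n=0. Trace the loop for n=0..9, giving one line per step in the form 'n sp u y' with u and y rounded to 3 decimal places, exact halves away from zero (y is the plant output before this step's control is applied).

0 -3 -3.750 0.000
1 -3 1.266 -2.813
2 -3 -6.601 2.355
3 -3 6.588 -6.128
4 -3 -15.320 8.005
5 -3 21.119 -15.493
6 -3 -39.478 23.585
7 -3 61.294 -41.401
8 -3 -106.290 66.671
9 -3 172.402 -113.053

(exact arithmetic carried between steps; '≈' marks a value shown rounded to 6 d.p. or computed from one; I and e_prev carry over from the previous line; the table rounds u and y to 3 d.p., halves away from zero)
n=0: y=0, sp=-3, e=sp−y=-3; I=-3, D=e−e_prev=-3; u=3/4·(-3)+0·(-3)+1/2·(-3)=-3.75; next y=-1/2·0+3/4·(-3.75)=-2.8125
n=1: y=-2.8125, sp=-3, e=sp−y=-0.1875; I=-3.1875, D=e−e_prev=2.8125; u=3/4·(-0.1875)+0·(-3.1875)+1/2·2.8125=1.265625; next y=-1/2·(-2.8125)+3/4·1.265625≈2.355469
n=2: y≈2.355469, sp=-3, e=sp−y≈-5.355469; I≈-8.542969, D=e−e_prev≈-5.167969; u=3/4·(-5.355469)+0·(-8.542969)+1/2·(-5.167969)≈-6.600586; next y=-1/2·2.355469+3/4·(-6.600586)≈-6.128174
n=3: y≈-6.128174, sp=-3, e=sp−y≈3.128174; I≈-5.414795, D=e−e_prev≈8.483643; u=3/4·3.128174+0·(-5.414795)+1/2·8.483643≈6.587952; next y=-1/2·(-6.128174)+3/4·6.587952≈8.005051
n=4: y≈8.005051, sp=-3, e=sp−y≈-11.005051; I≈-16.419846, D=e−e_prev≈-14.133224; u=3/4·(-11.005051)+0·(-16.419846)+1/2·(-14.133224)≈-15.320400; next y=-1/2·8.005051+3/4·(-15.320400)≈-15.492826
n=5: y≈-15.492826, sp=-3, e=sp−y≈12.492826; I≈-3.927020, D=e−e_prev≈23.497876; u=3/4·12.492826+0·(-3.927020)+1/2·23.497876≈21.118557; next y=-1/2·(-15.492826)+3/4·21.118557≈23.585331
n=6: y≈23.585331, sp=-3, e=sp−y≈-26.585331; I≈-30.512351, D=e−e_prev≈-39.078156; u=3/4·(-26.585331)+0·(-30.512351)+1/2·(-39.078156)≈-39.478076; next y=-1/2·23.585331+3/4·(-39.478076)≈-41.401222
n=7: y≈-41.401222, sp=-3, e=sp−y≈38.401222; I≈7.888872, D=e−e_prev≈64.986553; u=3/4·38.401222+0·7.888872+1/2·64.986553≈61.294193; next y=-1/2·(-41.401222)+3/4·61.294193≈66.671256
n=8: y≈66.671256, sp=-3, e=sp−y≈-69.671256; I≈-61.782385, D=e−e_prev≈-108.072479; u=3/4·(-69.671256)+0·(-61.782385)+1/2·(-108.072479)≈-106.289681; next y=-1/2·66.671256+3/4·(-106.289681)≈-113.052889
n=9: y≈-113.052889, sp=-3, e=sp−y≈110.052889; I≈48.270505, D=e−e_prev≈179.724145; u=3/4·110.052889+0·48.270505+1/2·179.724145≈172.401740; next y=-1/2·(-113.052889)+3/4·172.401740≈185.827749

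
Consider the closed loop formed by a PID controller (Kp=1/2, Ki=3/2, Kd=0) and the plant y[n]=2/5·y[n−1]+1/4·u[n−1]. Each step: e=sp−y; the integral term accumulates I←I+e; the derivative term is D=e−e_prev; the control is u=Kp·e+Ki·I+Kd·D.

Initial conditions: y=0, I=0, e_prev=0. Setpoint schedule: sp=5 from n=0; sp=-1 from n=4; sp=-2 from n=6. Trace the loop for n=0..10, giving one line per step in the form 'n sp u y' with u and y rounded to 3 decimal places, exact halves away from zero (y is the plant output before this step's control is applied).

0 5 10.000 0.000
1 5 12.500 2.500
2 5 13.000 4.125
3 5 12.763 4.900
4 -1 0.411 5.151
5 -1 -2.840 2.163
6 -2 -5.569 0.155
7 -2 -5.831 -1.330
8 -2 -5.516 -1.990
9 -2 -5.161 -2.175
10 -2 -4.928 -2.160

(exact arithmetic carried between steps; '≈' marks a value shown rounded to 6 d.p. or computed from one; I and e_prev carry over from the previous line; the table rounds u and y to 3 d.p., halves away from zero)
n=0: y=0, sp=5, e=sp−y=5; I=5, D=e−e_prev=5; u=1/2·5+3/2·5+0·5=10; next y=2/5·0+1/4·10=2.5
n=1: y=2.5, sp=5, e=sp−y=2.5; I=7.5, D=e−e_prev=-2.5; u=1/2·2.5+3/2·7.5+0·(-2.5)=12.5; next y=2/5·2.5+1/4·12.5=4.125
n=2: y=4.125, sp=5, e=sp−y=0.875; I=8.375, D=e−e_prev=-1.625; u=1/2·0.875+3/2·8.375+0·(-1.625)=13; next y=2/5·4.125+1/4·13=4.9
n=3: y=4.9, sp=5, e=sp−y=0.1; I=8.475, D=e−e_prev=-0.775; u=1/2·0.1+3/2·8.475+0·(-0.775)=12.7625; next y=2/5·4.9+1/4·12.7625=5.150625
n=4: y=5.150625, sp=-1, e=sp−y=-6.150625; I=2.324375, D=e−e_prev=-6.250625; u=1/2·(-6.150625)+3/2·2.324375+0·(-6.250625)=0.41125; next y=2/5·5.150625+1/4·0.41125≈2.163063
n=5: y≈2.163063, sp=-1, e=sp−y≈-3.163063; I≈-0.838688, D=e−e_prev≈2.987563; u=1/2·(-3.163063)+3/2·(-0.838688)+0·2.987563≈-2.839563; next y=2/5·2.163063+1/4·(-2.839563)≈0.155334
n=6: y≈0.155334, sp=-2, e=sp−y≈-2.155334; I≈-2.994022, D=e−e_prev≈1.007728; u=1/2·(-2.155334)+3/2·(-2.994022)+0·1.007728≈-5.5687; next y=2/5·0.155334+1/4·(-5.5687)≈-1.330041
n=7: y≈-1.330041, sp=-2, e=sp−y≈-0.669959; I≈-3.663981, D=e−e_prev≈1.485376; u=1/2·(-0.669959)+3/2·(-3.663981)+0·1.485376≈-5.830950; next y=2/5·(-1.330041)+1/4·(-5.830950)≈-1.989754
n=8: y≈-1.989754, sp=-2, e=sp−y≈-0.010246; I≈-3.674227, D=e−e_prev≈0.659713; u=1/2·(-0.010246)+3/2·(-3.674227)+0·0.659713≈-5.516463; next y=2/5·(-1.989754)+1/4·(-5.516463)≈-2.175017
n=9: y≈-2.175017, sp=-2, e=sp−y≈0.175017; I≈-3.499209, D=e−e_prev≈0.185263; u=1/2·0.175017+3/2·(-3.499209)+0·0.185263≈-5.161305; next y=2/5·(-2.175017)+1/4·(-5.161305)≈-2.160333
n=10: y≈-2.160333, sp=-2, e=sp−y≈0.160333; I≈-3.338876, D=e−e_prev≈-0.014684; u=1/2·0.160333+3/2·(-3.338876)+0·(-0.014684)≈-4.928147; next y=2/5·(-2.160333)+1/4·(-4.928147)≈-2.096170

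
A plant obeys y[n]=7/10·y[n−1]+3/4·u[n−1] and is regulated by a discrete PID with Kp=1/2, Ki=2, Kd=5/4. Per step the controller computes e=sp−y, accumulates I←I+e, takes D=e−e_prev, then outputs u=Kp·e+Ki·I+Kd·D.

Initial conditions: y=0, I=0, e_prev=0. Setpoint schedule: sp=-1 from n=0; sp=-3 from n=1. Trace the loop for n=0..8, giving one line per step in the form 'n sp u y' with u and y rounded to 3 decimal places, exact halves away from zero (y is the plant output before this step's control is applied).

(exact arithmetic carried between steps; '≈' marks a value shown rounded to 6 d.p. or computed from one; I and e_prev carry over from the previous line; the table rounds u and y to 3 d.p., halves away from zero)
n=0: y=0, sp=-1, e=sp−y=-1; I=-1, D=e−e_prev=-1; u=1/2·(-1)+2·(-1)+5/4·(-1)=-3.75; next y=7/10·0+3/4·(-3.75)=-2.8125
n=1: y=-2.8125, sp=-3, e=sp−y=-0.1875; I=-1.1875, D=e−e_prev=0.8125; u=1/2·(-0.1875)+2·(-1.1875)+5/4·0.8125=-1.453125; next y=7/10·(-2.8125)+3/4·(-1.453125)≈-3.058594
n=2: y≈-3.058594, sp=-3, e=sp−y≈0.058594; I≈-1.128906, D=e−e_prev≈0.246094; u=1/2·0.058594+2·(-1.128906)+5/4·0.246094≈-1.920898; next y=7/10·(-3.058594)+3/4·(-1.920898)≈-3.581689
n=3: y≈-3.581689, sp=-3, e=sp−y≈0.581689; I≈-0.547217, D=e−e_prev≈0.523096; u=1/2·0.581689+2·(-0.547217)+5/4·0.523096≈-0.149719; next y=7/10·(-3.581689)+3/4·(-0.149719)≈-2.619472
n=4: y≈-2.619472, sp=-3, e=sp−y≈-0.380528; I≈-0.927745, D=e−e_prev≈-0.962217; u=1/2·(-0.380528)+2·(-0.927745)+5/4·(-0.962217)≈-3.248525; next y=7/10·(-2.619472)+3/4·(-3.248525)≈-4.270024
n=5: y≈-4.270024, sp=-3, e=sp−y≈1.270024; I≈0.342280, D=e−e_prev≈1.650552; u=1/2·1.270024+2·0.342280+5/4·1.650552≈3.382762; next y=7/10·(-4.270024)+3/4·3.382762≈-0.451946
n=6: y≈-0.451946, sp=-3, e=sp−y≈-2.548054; I≈-2.205775, D=e−e_prev≈-3.818079; u=1/2·(-2.548054)+2·(-2.205775)+5/4·(-3.818079)≈-10.458175; next y=7/10·(-0.451946)+3/4·(-10.458175)≈-8.159993
n=7: y≈-8.159993, sp=-3, e=sp−y≈5.159993; I≈2.954218, D=e−e_prev≈7.708047; u=1/2·5.159993+2·2.954218+5/4·7.708047≈18.123493; next y=7/10·(-8.159993)+3/4·18.123493≈7.880624
n=8: y≈7.880624, sp=-3, e=sp−y≈-10.880624; I≈-7.926406, D=e−e_prev≈-16.040617; u=1/2·(-10.880624)+2·(-7.926406)+5/4·(-16.040617)≈-41.343896; next y=7/10·7.880624+3/4·(-41.343896)≈-25.491485

0 -1 -3.750 0.000
1 -3 -1.453 -2.813
2 -3 -1.921 -3.059
3 -3 -0.150 -3.582
4 -3 -3.249 -2.619
5 -3 3.383 -4.270
6 -3 -10.458 -0.452
7 -3 18.123 -8.160
8 -3 -41.344 7.881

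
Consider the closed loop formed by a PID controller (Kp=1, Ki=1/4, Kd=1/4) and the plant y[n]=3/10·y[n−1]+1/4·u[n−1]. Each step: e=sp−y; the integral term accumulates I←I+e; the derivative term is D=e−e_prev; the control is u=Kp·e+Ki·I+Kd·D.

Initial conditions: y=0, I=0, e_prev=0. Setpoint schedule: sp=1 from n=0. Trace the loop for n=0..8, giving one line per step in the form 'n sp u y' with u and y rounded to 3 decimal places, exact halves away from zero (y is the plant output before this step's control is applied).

0 1 1.500 0.000
1 1 0.938 0.375
2 1 1.230 0.347
3 1 1.289 0.411
4 1 1.401 0.446
5 1 1.491 0.484
6 1 1.578 0.518
7 1 1.659 0.550
8 1 1.735 0.580

(exact arithmetic carried between steps; '≈' marks a value shown rounded to 6 d.p. or computed from one; I and e_prev carry over from the previous line; the table rounds u and y to 3 d.p., halves away from zero)
n=0: y=0, sp=1, e=sp−y=1; I=1, D=e−e_prev=1; u=1·1+1/4·1+1/4·1=1.5; next y=3/10·0+1/4·1.5=0.375
n=1: y=0.375, sp=1, e=sp−y=0.625; I=1.625, D=e−e_prev=-0.375; u=1·0.625+1/4·1.625+1/4·(-0.375)=0.9375; next y=3/10·0.375+1/4·0.9375=0.346875
n=2: y=0.346875, sp=1, e=sp−y=0.653125; I=2.278125, D=e−e_prev=0.028125; u=1·0.653125+1/4·2.278125+1/4·0.028125≈1.229688; next y=3/10·0.346875+1/4·1.229688≈0.411484
n=3: y≈0.411484, sp=1, e=sp−y≈0.588516; I≈2.866641, D=e−e_prev≈-0.064609; u=1·0.588516+1/4·2.866641+1/4·(-0.064609)≈1.289023; next y=3/10·0.411484+1/4·1.289023≈0.445701
n=4: y≈0.445701, sp=1, e=sp−y≈0.554299; I≈3.420939, D=e−e_prev≈-0.034217; u=1·0.554299+1/4·3.420939+1/4·(-0.034217)≈1.400979; next y=3/10·0.445701+1/4·1.400979≈0.483955
n=5: y≈0.483955, sp=1, e=sp−y≈0.516045; I≈3.936984, D=e−e_prev≈-0.038254; u=1·0.516045+1/4·3.936984+1/4·(-0.038254)≈1.490727; next y=3/10·0.483955+1/4·1.490727≈0.517868
n=6: y≈0.517868, sp=1, e=sp−y≈0.482132; I≈4.419116, D=e−e_prev≈-0.033913; u=1·0.482132+1/4·4.419116+1/4·(-0.033913)≈1.578432; next y=3/10·0.517868+1/4·1.578432≈0.549969
n=7: y≈0.549969, sp=1, e=sp−y≈0.450031; I≈4.869147, D=e−e_prev≈-0.032100; u=1·0.450031+1/4·4.869147+1/4·(-0.032100)≈1.659293; next y=3/10·0.549969+1/4·1.659293≈0.579814
n=8: y≈0.579814, sp=1, e=sp−y≈0.420186; I≈5.289333, D=e−e_prev≈-0.029845; u=1·0.420186+1/4·5.289333+1/4·(-0.029845)≈1.735058; next y=3/10·0.579814+1/4·1.735058≈0.607709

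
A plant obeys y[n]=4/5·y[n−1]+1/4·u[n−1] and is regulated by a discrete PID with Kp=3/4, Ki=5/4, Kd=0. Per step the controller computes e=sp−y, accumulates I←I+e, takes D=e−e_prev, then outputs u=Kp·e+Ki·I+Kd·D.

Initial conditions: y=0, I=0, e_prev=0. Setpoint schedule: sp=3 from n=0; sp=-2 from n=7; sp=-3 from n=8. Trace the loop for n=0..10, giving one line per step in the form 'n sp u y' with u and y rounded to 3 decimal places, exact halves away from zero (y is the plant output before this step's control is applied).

(exact arithmetic carried between steps; '≈' marks a value shown rounded to 6 d.p. or computed from one; I and e_prev carry over from the previous line; the table rounds u and y to 3 d.p., halves away from zero)
n=0: y=0, sp=3, e=sp−y=3; I=3, D=e−e_prev=3; u=3/4·3+5/4·3+0·3=6; next y=4/5·0+1/4·6=1.5
n=1: y=1.5, sp=3, e=sp−y=1.5; I=4.5, D=e−e_prev=-1.5; u=3/4·1.5+5/4·4.5+0·(-1.5)=6.75; next y=4/5·1.5+1/4·6.75=2.8875
n=2: y=2.8875, sp=3, e=sp−y=0.1125; I=4.6125, D=e−e_prev=-1.3875; u=3/4·0.1125+5/4·4.6125+0·(-1.3875)=5.85; next y=4/5·2.8875+1/4·5.85=3.7725
n=3: y=3.7725, sp=3, e=sp−y=-0.7725; I=3.84, D=e−e_prev=-0.885; u=3/4·(-0.7725)+5/4·3.84+0·(-0.885)=4.220625; next y=4/5·3.7725+1/4·4.220625≈4.073156
n=4: y≈4.073156, sp=3, e=sp−y≈-1.073156; I≈2.766844, D=e−e_prev≈-0.300656; u=3/4·(-1.073156)+5/4·2.766844+0·(-0.300656)≈2.653688; next y=4/5·4.073156+1/4·2.653688≈3.921947
n=5: y≈3.921947, sp=3, e=sp−y≈-0.921947; I≈1.844897, D=e−e_prev≈0.151209; u=3/4·(-0.921947)+5/4·1.844897+0·0.151209≈1.614661; next y=4/5·3.921947+1/4·1.614661≈3.541223
n=6: y≈3.541223, sp=3, e=sp−y≈-0.541223; I≈1.303674, D=e−e_prev≈0.380724; u=3/4·(-0.541223)+5/4·1.303674+0·0.380724≈1.223676; next y=4/5·3.541223+1/4·1.223676≈3.138897
n=7: y≈3.138897, sp=-2, e=sp−y≈-5.138897; I≈-3.835223, D=e−e_prev≈-4.597674; u=3/4·(-5.138897)+5/4·(-3.835223)+0·(-4.597674)≈-8.648202; next y=4/5·3.138897+1/4·(-8.648202)≈0.349067
n=8: y≈0.349067, sp=-3, e=sp−y≈-3.349067; I≈-7.184290, D=e−e_prev≈1.789830; u=3/4·(-3.349067)+5/4·(-7.184290)+0·1.789830≈-11.492163; next y=4/5·0.349067+1/4·(-11.492163)≈-2.593787
n=9: y≈-2.593787, sp=-3, e=sp−y≈-0.406213; I≈-7.590503, D=e−e_prev≈2.942854; u=3/4·(-0.406213)+5/4·(-7.590503)+0·2.942854≈-9.792789; next y=4/5·(-2.593787)+1/4·(-9.792789)≈-4.523227
n=10: y≈-4.523227, sp=-3, e=sp−y≈1.523227; I≈-6.067276, D=e−e_prev≈1.929440; u=3/4·1.523227+5/4·(-6.067276)+0·1.929440≈-6.441675; next y=4/5·(-4.523227)+1/4·(-6.441675)≈-5.229000

0 3 6.000 0.000
1 3 6.750 1.500
2 3 5.850 2.888
3 3 4.221 3.773
4 3 2.654 4.073
5 3 1.615 3.922
6 3 1.224 3.541
7 -2 -8.648 3.139
8 -3 -11.492 0.349
9 -3 -9.793 -2.594
10 -3 -6.442 -4.523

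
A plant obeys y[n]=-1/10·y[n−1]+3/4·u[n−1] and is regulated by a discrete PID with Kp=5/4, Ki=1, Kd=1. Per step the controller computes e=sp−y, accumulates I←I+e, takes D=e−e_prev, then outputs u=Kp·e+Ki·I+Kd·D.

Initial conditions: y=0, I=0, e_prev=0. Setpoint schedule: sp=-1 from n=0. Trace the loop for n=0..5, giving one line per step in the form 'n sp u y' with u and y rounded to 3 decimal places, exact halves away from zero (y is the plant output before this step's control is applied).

(exact arithmetic carried between steps; '≈' marks a value shown rounded to 6 d.p. or computed from one; I and e_prev carry over from the previous line; the table rounds u and y to 3 d.p., halves away from zero)
n=0: y=0, sp=-1, e=sp−y=-1; I=-1, D=e−e_prev=-1; u=5/4·(-1)+1·(-1)+1·(-1)=-3.25; next y=-1/10·0+3/4·(-3.25)=-2.4375
n=1: y=-2.4375, sp=-1, e=sp−y=1.4375; I=0.4375, D=e−e_prev=2.4375; u=5/4·1.4375+1·0.4375+1·2.4375=4.671875; next y=-1/10·(-2.4375)+3/4·4.671875≈3.747656
n=2: y≈3.747656, sp=-1, e=sp−y≈-4.747656; I≈-4.310156, D=e−e_prev≈-6.185156; u=5/4·(-4.747656)+1·(-4.310156)+1·(-6.185156)≈-16.429883; next y=-1/10·3.747656+3/4·(-16.429883)≈-12.697178
n=3: y≈-12.697178, sp=-1, e=sp−y≈11.697178; I≈7.387021, D=e−e_prev≈16.444834; u=5/4·11.697178+1·7.387021+1·16.444834≈38.453328; next y=-1/10·(-12.697178)+3/4·38.453328≈30.109714
n=4: y≈30.109714, sp=-1, e=sp−y≈-31.109714; I≈-23.722692, D=e−e_prev≈-42.806891; u=5/4·(-31.109714)+1·(-23.722692)+1·(-42.806891)≈-105.416725; next y=-1/10·30.109714+3/4·(-105.416725)≈-82.073515
n=5: y≈-82.073515, sp=-1, e=sp−y≈81.073515; I≈57.350823, D=e−e_prev≈112.183229; u=5/4·81.073515+1·57.350823+1·112.183229≈270.875946; next y=-1/10·(-82.073515)+3/4·270.875946≈211.364311

0 -1 -3.250 0.000
1 -1 4.672 -2.438
2 -1 -16.430 3.748
3 -1 38.453 -12.697
4 -1 -105.417 30.110
5 -1 270.876 -82.074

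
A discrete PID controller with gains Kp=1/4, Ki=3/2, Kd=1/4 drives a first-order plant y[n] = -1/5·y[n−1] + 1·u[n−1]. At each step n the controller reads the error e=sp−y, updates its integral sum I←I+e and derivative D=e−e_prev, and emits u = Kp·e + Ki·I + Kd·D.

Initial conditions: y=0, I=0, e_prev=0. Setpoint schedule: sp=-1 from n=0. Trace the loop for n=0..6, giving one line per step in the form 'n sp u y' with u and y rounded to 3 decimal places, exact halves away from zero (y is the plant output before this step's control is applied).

(exact arithmetic carried between steps; '≈' marks a value shown rounded to 6 d.p. or computed from one; I and e_prev carry over from the previous line; the table rounds u and y to 3 d.p., halves away from zero)
n=0: y=0, sp=-1, e=sp−y=-1; I=-1, D=e−e_prev=-1; u=1/4·(-1)+3/2·(-1)+1/4·(-1)=-2; next y=-1/5·0+1·(-2)=-2
n=1: y=-2, sp=-1, e=sp−y=1; I=0, D=e−e_prev=2; u=1/4·1+3/2·0+1/4·2=0.75; next y=-1/5·(-2)+1·0.75=1.15
n=2: y=1.15, sp=-1, e=sp−y=-2.15; I=-2.15, D=e−e_prev=-3.15; u=1/4·(-2.15)+3/2·(-2.15)+1/4·(-3.15)=-4.55; next y=-1/5·1.15+1·(-4.55)=-4.78
n=3: y=-4.78, sp=-1, e=sp−y=3.78; I=1.63, D=e−e_prev=5.93; u=1/4·3.78+3/2·1.63+1/4·5.93=4.8725; next y=-1/5·(-4.78)+1·4.8725=5.8285
n=4: y=5.8285, sp=-1, e=sp−y=-6.8285; I=-5.1985, D=e−e_prev=-10.6085; u=1/4·(-6.8285)+3/2·(-5.1985)+1/4·(-10.6085)=-12.157; next y=-1/5·5.8285+1·(-12.157)=-13.3227
n=5: y=-13.3227, sp=-1, e=sp−y=12.3227; I=7.1242, D=e−e_prev=19.1512; u=1/4·12.3227+3/2·7.1242+1/4·19.1512=18.554775; next y=-1/5·(-13.3227)+1·18.554775=21.219315
n=6: y=21.219315, sp=-1, e=sp−y=-22.219315; I=-15.095115, D=e−e_prev=-34.542015; u=1/4·(-22.219315)+3/2·(-15.095115)+1/4·(-34.542015)=-36.833005; next y=-1/5·21.219315+1·(-36.833005)=-41.076868

0 -1 -2.000 0.000
1 -1 0.750 -2.000
2 -1 -4.550 1.150
3 -1 4.873 -4.780
4 -1 -12.157 5.829
5 -1 18.555 -13.323
6 -1 -36.833 21.219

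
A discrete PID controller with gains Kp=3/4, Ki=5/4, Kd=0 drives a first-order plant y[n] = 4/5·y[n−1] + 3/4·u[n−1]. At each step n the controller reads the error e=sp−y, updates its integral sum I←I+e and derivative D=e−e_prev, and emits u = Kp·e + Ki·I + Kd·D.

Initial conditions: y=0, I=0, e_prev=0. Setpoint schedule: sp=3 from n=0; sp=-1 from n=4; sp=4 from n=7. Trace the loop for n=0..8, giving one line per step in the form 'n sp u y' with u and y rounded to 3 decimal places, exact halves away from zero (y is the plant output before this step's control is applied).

(exact arithmetic carried between steps; '≈' marks a value shown rounded to 6 d.p. or computed from one; I and e_prev carry over from the previous line; the table rounds u and y to 3 d.p., halves away from zero)
n=0: y=0, sp=3, e=sp−y=3; I=3, D=e−e_prev=3; u=3/4·3+5/4·3+0·3=6; next y=4/5·0+3/4·6=4.5
n=1: y=4.5, sp=3, e=sp−y=-1.5; I=1.5, D=e−e_prev=-4.5; u=3/4·(-1.5)+5/4·1.5+0·(-4.5)=0.75; next y=4/5·4.5+3/4·0.75=4.1625
n=2: y=4.1625, sp=3, e=sp−y=-1.1625; I=0.3375, D=e−e_prev=0.3375; u=3/4·(-1.1625)+5/4·0.3375+0·0.3375=-0.45; next y=4/5·4.1625+3/4·(-0.45)=2.9925
n=3: y=2.9925, sp=3, e=sp−y=0.0075; I=0.345, D=e−e_prev=1.17; u=3/4·0.0075+5/4·0.345+0·1.17=0.436875; next y=4/5·2.9925+3/4·0.436875≈2.721656
n=4: y≈2.721656, sp=-1, e=sp−y≈-3.721656; I≈-3.376656, D=e−e_prev≈-3.729156; u=3/4·(-3.721656)+5/4·(-3.376656)+0·(-3.729156)≈-7.012063; next y=4/5·2.721656+3/4·(-7.012063)≈-3.081722
n=5: y≈-3.081722, sp=-1, e=sp−y≈2.081722; I≈-1.294934, D=e−e_prev≈5.803378; u=3/4·2.081722+5/4·(-1.294934)+0·5.803378≈-0.057377; next y=4/5·(-3.081722)+3/4·(-0.057377)≈-2.508410
n=6: y≈-2.508410, sp=-1, e=sp−y≈1.508410; I≈0.213476, D=e−e_prev≈-0.573312; u=3/4·1.508410+5/4·0.213476+0·(-0.573312)≈1.398152; next y=4/5·(-2.508410)+3/4·1.398152≈-0.958114
n=7: y≈-0.958114, sp=4, e=sp−y≈4.958114; I≈5.171590, D=e−e_prev≈3.449704; u=3/4·4.958114+5/4·5.171590+0·3.449704≈10.183072; next y=4/5·(-0.958114)+3/4·10.183072≈6.870813
n=8: y≈6.870813, sp=4, e=sp−y≈-2.870813; I≈2.300776, D=e−e_prev≈-7.828927; u=3/4·(-2.870813)+5/4·2.300776+0·(-7.828927)≈0.722861; next y=4/5·6.870813+3/4·0.722861≈6.038796

0 3 6.000 0.000
1 3 0.750 4.500
2 3 -0.450 4.163
3 3 0.437 2.993
4 -1 -7.012 2.722
5 -1 -0.057 -3.082
6 -1 1.398 -2.508
7 4 10.183 -0.958
8 4 0.723 6.871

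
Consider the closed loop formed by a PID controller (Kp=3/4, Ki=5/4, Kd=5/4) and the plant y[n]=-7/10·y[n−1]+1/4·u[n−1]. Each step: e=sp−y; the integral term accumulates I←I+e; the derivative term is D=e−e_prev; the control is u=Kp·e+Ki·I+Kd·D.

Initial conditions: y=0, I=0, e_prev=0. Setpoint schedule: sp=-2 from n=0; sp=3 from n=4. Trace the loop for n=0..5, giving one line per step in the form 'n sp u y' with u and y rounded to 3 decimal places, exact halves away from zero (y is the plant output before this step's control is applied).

0 -2 -6.500 0.000
1 -2 -1.219 -1.625
2 -2 -11.707 0.833
3 -2 1.938 -3.510
4 3 -6.318 2.941
5 3 16.952 -3.638

(exact arithmetic carried between steps; '≈' marks a value shown rounded to 6 d.p. or computed from one; I and e_prev carry over from the previous line; the table rounds u and y to 3 d.p., halves away from zero)
n=0: y=0, sp=-2, e=sp−y=-2; I=-2, D=e−e_prev=-2; u=3/4·(-2)+5/4·(-2)+5/4·(-2)=-6.5; next y=-7/10·0+1/4·(-6.5)=-1.625
n=1: y=-1.625, sp=-2, e=sp−y=-0.375; I=-2.375, D=e−e_prev=1.625; u=3/4·(-0.375)+5/4·(-2.375)+5/4·1.625=-1.21875; next y=-7/10·(-1.625)+1/4·(-1.21875)≈0.832813
n=2: y≈0.832813, sp=-2, e=sp−y≈-2.832813; I≈-5.207813, D=e−e_prev≈-2.457813; u=3/4·(-2.832813)+5/4·(-5.207813)+5/4·(-2.457813)≈-11.706641; next y=-7/10·0.832813+1/4·(-11.706641)≈-3.509629
n=3: y≈-3.509629, sp=-2, e=sp−y≈1.509629; I≈-3.698184, D=e−e_prev≈4.342441; u=3/4·1.509629+5/4·(-3.698184)+5/4·4.342441≈1.937544; next y=-7/10·(-3.509629)+1/4·1.937544≈2.941126
n=4: y≈2.941126, sp=3, e=sp−y≈0.058874; I≈-3.639310, D=e−e_prev≈-1.450755; u=3/4·0.058874+5/4·(-3.639310)+5/4·(-1.450755)≈-6.318426; next y=-7/10·2.941126+1/4·(-6.318426)≈-3.638395
n=5: y≈-3.638395, sp=3, e=sp−y≈6.638395; I≈2.999085, D=e−e_prev≈6.579521; u=3/4·6.638395+5/4·2.999085+5/4·6.579521≈16.952054; next y=-7/10·(-3.638395)+1/4·16.952054≈6.784890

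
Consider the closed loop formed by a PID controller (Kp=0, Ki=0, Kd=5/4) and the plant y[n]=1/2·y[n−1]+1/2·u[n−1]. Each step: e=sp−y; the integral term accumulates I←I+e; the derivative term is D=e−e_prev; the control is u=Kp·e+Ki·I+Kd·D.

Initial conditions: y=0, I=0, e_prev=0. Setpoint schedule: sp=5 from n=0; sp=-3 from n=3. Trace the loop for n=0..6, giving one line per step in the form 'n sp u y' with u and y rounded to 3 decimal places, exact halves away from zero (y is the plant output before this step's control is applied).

0 5 6.250 0.000
1 5 -3.906 3.125
2 5 4.395 -0.391
3 -3 -12.991 2.002
4 -3 9.370 -5.494
5 -3 -9.291 1.938
6 -3 7.018 -3.676

(exact arithmetic carried between steps; '≈' marks a value shown rounded to 6 d.p. or computed from one; I and e_prev carry over from the previous line; the table rounds u and y to 3 d.p., halves away from zero)
n=0: y=0, sp=5, e=sp−y=5; I=5, D=e−e_prev=5; u=0·5+0·5+5/4·5=6.25; next y=1/2·0+1/2·6.25=3.125
n=1: y=3.125, sp=5, e=sp−y=1.875; I=6.875, D=e−e_prev=-3.125; u=0·1.875+0·6.875+5/4·(-3.125)=-3.90625; next y=1/2·3.125+1/2·(-3.90625)=-0.390625
n=2: y=-0.390625, sp=5, e=sp−y=5.390625; I=12.265625, D=e−e_prev=3.515625; u=0·5.390625+0·12.265625+5/4·3.515625≈4.394531; next y=1/2·(-0.390625)+1/2·4.394531≈2.001953
n=3: y≈2.001953, sp=-3, e=sp−y≈-5.001953; I≈7.263672, D=e−e_prev≈-10.392578; u=0·(-5.001953)+0·7.263672+5/4·(-10.392578)≈-12.990723; next y=1/2·2.001953+1/2·(-12.990723)≈-5.494385
n=4: y≈-5.494385, sp=-3, e=sp−y≈2.494385; I≈9.758057, D=e−e_prev≈7.496338; u=0·2.494385+0·9.758057+5/4·7.496338≈9.370422; next y=1/2·(-5.494385)+1/2·9.370422≈1.938019
n=5: y≈1.938019, sp=-3, e=sp−y≈-4.938019; I≈4.820038, D=e−e_prev≈-7.432404; u=0·(-4.938019)+0·4.820038+5/4·(-7.432404)≈-9.290504; next y=1/2·1.938019+1/2·(-9.290504)≈-3.676243
n=6: y≈-3.676243, sp=-3, e=sp−y≈0.676243; I≈5.496281, D=e−e_prev≈5.614262; u=0·0.676243+0·5.496281+5/4·5.614262≈7.017827; next y=1/2·(-3.676243)+1/2·7.017827≈1.670792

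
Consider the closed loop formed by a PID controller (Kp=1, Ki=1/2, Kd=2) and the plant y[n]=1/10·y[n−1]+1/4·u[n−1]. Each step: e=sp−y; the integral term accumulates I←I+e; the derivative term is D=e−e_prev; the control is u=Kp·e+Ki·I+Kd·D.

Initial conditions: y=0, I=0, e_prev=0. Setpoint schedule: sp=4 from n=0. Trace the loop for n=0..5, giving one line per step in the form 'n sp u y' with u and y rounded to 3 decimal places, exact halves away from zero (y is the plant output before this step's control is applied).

(exact arithmetic carried between steps; '≈' marks a value shown rounded to 6 d.p. or computed from one; I and e_prev carry over from the previous line; the table rounds u and y to 3 d.p., halves away from zero)
n=0: y=0, sp=4, e=sp−y=4; I=4, D=e−e_prev=4; u=1·4+1/2·4+2·4=14; next y=1/10·0+1/4·14=3.5
n=1: y=3.5, sp=4, e=sp−y=0.5; I=4.5, D=e−e_prev=-3.5; u=1·0.5+1/2·4.5+2·(-3.5)=-4.25; next y=1/10·3.5+1/4·(-4.25)=-0.7125
n=2: y=-0.7125, sp=4, e=sp−y=4.7125; I=9.2125, D=e−e_prev=4.2125; u=1·4.7125+1/2·9.2125+2·4.2125=17.74375; next y=1/10·(-0.7125)+1/4·17.74375≈4.364688
n=3: y≈4.364688, sp=4, e=sp−y≈-0.364688; I≈8.847813, D=e−e_prev≈-5.077188; u=1·(-0.364688)+1/2·8.847813+2·(-5.077188)≈-6.095156; next y=1/10·4.364688+1/4·(-6.095156)≈-1.087320
n=4: y≈-1.087320, sp=4, e=sp−y≈5.087320; I≈13.935133, D=e−e_prev≈5.452008; u=1·5.087320+1/2·13.935133+2·5.452008≈22.958902; next y=1/10·(-1.087320)+1/4·22.958902≈5.630994
n=5: y≈5.630994, sp=4, e=sp−y≈-1.630994; I≈12.304139, D=e−e_prev≈-6.718314; u=1·(-1.630994)+1/2·12.304139+2·(-6.718314)≈-8.915552; next y=1/10·5.630994+1/4·(-8.915552)≈-1.665789

0 4 14.000 0.000
1 4 -4.250 3.500
2 4 17.744 -0.713
3 4 -6.095 4.365
4 4 22.959 -1.087
5 4 -8.916 5.631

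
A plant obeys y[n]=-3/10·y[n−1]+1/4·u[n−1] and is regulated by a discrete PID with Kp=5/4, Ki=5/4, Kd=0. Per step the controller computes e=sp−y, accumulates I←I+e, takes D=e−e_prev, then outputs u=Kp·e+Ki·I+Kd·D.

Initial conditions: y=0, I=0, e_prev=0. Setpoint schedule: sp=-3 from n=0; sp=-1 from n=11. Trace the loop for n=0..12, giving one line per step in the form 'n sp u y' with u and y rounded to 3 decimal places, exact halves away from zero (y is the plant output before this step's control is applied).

(exact arithmetic carried between steps; '≈' marks a value shown rounded to 6 d.p. or computed from one; I and e_prev carry over from the previous line; the table rounds u and y to 3 d.p., halves away from zero)
n=0: y=0, sp=-3, e=sp−y=-3; I=-3, D=e−e_prev=-3; u=5/4·(-3)+5/4·(-3)+0·(-3)=-7.5; next y=-3/10·0+1/4·(-7.5)=-1.875
n=1: y=-1.875, sp=-3, e=sp−y=-1.125; I=-4.125, D=e−e_prev=1.875; u=5/4·(-1.125)+5/4·(-4.125)+0·1.875=-6.5625; next y=-3/10·(-1.875)+1/4·(-6.5625)=-1.078125
n=2: y=-1.078125, sp=-3, e=sp−y=-1.921875; I=-6.046875, D=e−e_prev=-0.796875; u=5/4·(-1.921875)+5/4·(-6.046875)+0·(-0.796875)≈-9.960938; next y=-3/10·(-1.078125)+1/4·(-9.960938)≈-2.166797
n=3: y≈-2.166797, sp=-3, e=sp−y≈-0.833203; I≈-6.880078, D=e−e_prev≈1.088672; u=5/4·(-0.833203)+5/4·(-6.880078)+0·1.088672≈-9.641602; next y=-3/10·(-2.166797)+1/4·(-9.641602)≈-1.760361
n=4: y≈-1.760361, sp=-3, e=sp−y≈-1.239639; I≈-8.119717, D=e−e_prev≈-0.406436; u=5/4·(-1.239639)+5/4·(-8.119717)+0·(-0.406436)≈-11.699194; next y=-3/10·(-1.760361)+1/4·(-11.699194)≈-2.396690
n=5: y≈-2.396690, sp=-3, e=sp−y≈-0.603310; I≈-8.723027, D=e−e_prev≈0.636329; u=5/4·(-0.603310)+5/4·(-8.723027)+0·0.636329≈-11.657921; next y=-3/10·(-2.396690)+1/4·(-11.657921)≈-2.195473
n=6: y≈-2.195473, sp=-3, e=sp−y≈-0.804527; I≈-9.527554, D=e−e_prev≈-0.201217; u=5/4·(-0.804527)+5/4·(-9.527554)+0·(-0.201217)≈-12.915101; next y=-3/10·(-2.195473)+1/4·(-12.915101)≈-2.570133
n=7: y≈-2.570133, sp=-3, e=sp−y≈-0.429867; I≈-9.957420, D=e−e_prev≈0.374660; u=5/4·(-0.429867)+5/4·(-9.957420)+0·0.374660≈-12.984109; next y=-3/10·(-2.570133)+1/4·(-12.984109)≈-2.474987
n=8: y≈-2.474987, sp=-3, e=sp−y≈-0.525013; I≈-10.482433, D=e−e_prev≈-0.095146; u=5/4·(-0.525013)+5/4·(-10.482433)+0·(-0.095146)≈-13.759307; next y=-3/10·(-2.474987)+1/4·(-13.759307)≈-2.697331
n=9: y≈-2.697331, sp=-3, e=sp−y≈-0.302669; I≈-10.785102, D=e−e_prev≈0.222343; u=5/4·(-0.302669)+5/4·(-10.785102)+0·0.222343≈-13.859715; next y=-3/10·(-2.697331)+1/4·(-13.859715)≈-2.655729
n=10: y≈-2.655729, sp=-3, e=sp−y≈-0.344271; I≈-11.129373, D=e−e_prev≈-0.041601; u=5/4·(-0.344271)+5/4·(-11.129373)+0·(-0.041601)≈-14.342054; next y=-3/10·(-2.655729)+1/4·(-14.342054)≈-2.788795
n=11: y≈-2.788795, sp=-1, e=sp−y≈1.788795; I≈-9.340578, D=e−e_prev≈2.133065; u=5/4·1.788795+5/4·(-9.340578)+0·2.133065≈-9.439729; next y=-3/10·(-2.788795)+1/4·(-9.439729)≈-1.523294
n=12: y≈-1.523294, sp=-1, e=sp−y≈0.523294; I≈-8.817284, D=e−e_prev≈-1.265501; u=5/4·0.523294+5/4·(-8.817284)+0·(-1.265501)≈-10.367488; next y=-3/10·(-1.523294)+1/4·(-10.367488)≈-2.134884

0 -3 -7.500 0.000
1 -3 -6.563 -1.875
2 -3 -9.961 -1.078
3 -3 -9.642 -2.167
4 -3 -11.699 -1.760
5 -3 -11.658 -2.397
6 -3 -12.915 -2.195
7 -3 -12.984 -2.570
8 -3 -13.759 -2.475
9 -3 -13.860 -2.697
10 -3 -14.342 -2.656
11 -1 -9.440 -2.789
12 -1 -10.367 -1.523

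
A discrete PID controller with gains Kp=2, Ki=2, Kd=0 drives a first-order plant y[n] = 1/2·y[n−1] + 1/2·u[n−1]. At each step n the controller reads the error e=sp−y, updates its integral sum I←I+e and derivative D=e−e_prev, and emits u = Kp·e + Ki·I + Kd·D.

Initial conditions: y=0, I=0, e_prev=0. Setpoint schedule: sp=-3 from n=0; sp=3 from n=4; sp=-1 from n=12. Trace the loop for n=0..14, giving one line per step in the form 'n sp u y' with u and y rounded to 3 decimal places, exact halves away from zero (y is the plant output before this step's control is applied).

(exact arithmetic carried between steps; '≈' marks a value shown rounded to 6 d.p. or computed from one; I and e_prev carry over from the previous line; the table rounds u and y to 3 d.p., halves away from zero)
n=0: y=0, sp=-3, e=sp−y=-3; I=-3, D=e−e_prev=-3; u=2·(-3)+2·(-3)+0·(-3)=-12; next y=1/2·0+1/2·(-12)=-6
n=1: y=-6, sp=-3, e=sp−y=3; I=0, D=e−e_prev=6; u=2·3+2·0+0·6=6; next y=1/2·(-6)+1/2·6=0
n=2: y=0, sp=-3, e=sp−y=-3; I=-3, D=e−e_prev=-6; u=2·(-3)+2·(-3)+0·(-6)=-12; next y=1/2·0+1/2·(-12)=-6
n=3: y=-6, sp=-3, e=sp−y=3; I=0, D=e−e_prev=6; u=2·3+2·0+0·6=6; next y=1/2·(-6)+1/2·6=0
n=4: y=0, sp=3, e=sp−y=3; I=3, D=e−e_prev=0; u=2·3+2·3+0·0=12; next y=1/2·0+1/2·12=6
n=5: y=6, sp=3, e=sp−y=-3; I=0, D=e−e_prev=-6; u=2·(-3)+2·0+0·(-6)=-6; next y=1/2·6+1/2·(-6)=0
n=6: y=0, sp=3, e=sp−y=3; I=3, D=e−e_prev=6; u=2·3+2·3+0·6=12; next y=1/2·0+1/2·12=6
n=7: y=6, sp=3, e=sp−y=-3; I=0, D=e−e_prev=-6; u=2·(-3)+2·0+0·(-6)=-6; next y=1/2·6+1/2·(-6)=0
n=8: y=0, sp=3, e=sp−y=3; I=3, D=e−e_prev=6; u=2·3+2·3+0·6=12; next y=1/2·0+1/2·12=6
n=9: y=6, sp=3, e=sp−y=-3; I=0, D=e−e_prev=-6; u=2·(-3)+2·0+0·(-6)=-6; next y=1/2·6+1/2·(-6)=0
n=10: y=0, sp=3, e=sp−y=3; I=3, D=e−e_prev=6; u=2·3+2·3+0·6=12; next y=1/2·0+1/2·12=6
n=11: y=6, sp=3, e=sp−y=-3; I=0, D=e−e_prev=-6; u=2·(-3)+2·0+0·(-6)=-6; next y=1/2·6+1/2·(-6)=0
n=12: y=0, sp=-1, e=sp−y=-1; I=-1, D=e−e_prev=2; u=2·(-1)+2·(-1)+0·2=-4; next y=1/2·0+1/2·(-4)=-2
n=13: y=-2, sp=-1, e=sp−y=1; I=0, D=e−e_prev=2; u=2·1+2·0+0·2=2; next y=1/2·(-2)+1/2·2=0
n=14: y=0, sp=-1, e=sp−y=-1; I=-1, D=e−e_prev=-2; u=2·(-1)+2·(-1)+0·(-2)=-4; next y=1/2·0+1/2·(-4)=-2

0 -3 -12.000 0.000
1 -3 6.000 -6.000
2 -3 -12.000 0.000
3 -3 6.000 -6.000
4 3 12.000 0.000
5 3 -6.000 6.000
6 3 12.000 0.000
7 3 -6.000 6.000
8 3 12.000 0.000
9 3 -6.000 6.000
10 3 12.000 0.000
11 3 -6.000 6.000
12 -1 -4.000 0.000
13 -1 2.000 -2.000
14 -1 -4.000 0.000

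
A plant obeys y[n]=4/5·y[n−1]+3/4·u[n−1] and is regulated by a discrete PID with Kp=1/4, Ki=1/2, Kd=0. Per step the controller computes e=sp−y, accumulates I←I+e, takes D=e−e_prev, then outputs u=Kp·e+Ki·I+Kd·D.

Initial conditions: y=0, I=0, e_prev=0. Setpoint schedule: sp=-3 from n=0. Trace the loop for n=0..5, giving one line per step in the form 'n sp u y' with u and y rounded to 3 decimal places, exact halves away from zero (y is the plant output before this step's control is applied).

(exact arithmetic carried between steps; '≈' marks a value shown rounded to 6 d.p. or computed from one; I and e_prev carry over from the previous line; the table rounds u and y to 3 d.p., halves away from zero)
n=0: y=0, sp=-3, e=sp−y=-3; I=-3, D=e−e_prev=-3; u=1/4·(-3)+1/2·(-3)+0·(-3)=-2.25; next y=4/5·0+3/4·(-2.25)=-1.6875
n=1: y=-1.6875, sp=-3, e=sp−y=-1.3125; I=-4.3125, D=e−e_prev=1.6875; u=1/4·(-1.3125)+1/2·(-4.3125)+0·1.6875=-2.484375; next y=4/5·(-1.6875)+3/4·(-2.484375)≈-3.213281
n=2: y≈-3.213281, sp=-3, e=sp−y≈0.213281; I≈-4.099219, D=e−e_prev≈1.525781; u=1/4·0.213281+1/2·(-4.099219)+0·1.525781≈-1.996289; next y=4/5·(-3.213281)+3/4·(-1.996289)≈-4.067842
n=3: y≈-4.067842, sp=-3, e=sp−y≈1.067842; I≈-3.031377, D=e−e_prev≈0.854561; u=1/4·1.067842+1/2·(-3.031377)+0·0.854561≈-1.248728; next y=4/5·(-4.067842)+3/4·(-1.248728)≈-4.190819
n=4: y≈-4.190819, sp=-3, e=sp−y≈1.190819; I≈-1.840557, D=e−e_prev≈0.122978; u=1/4·1.190819+1/2·(-1.840557)+0·0.122978≈-0.622574; next y=4/5·(-4.190819)+3/4·(-0.622574)≈-3.819586
n=5: y≈-3.819586, sp=-3, e=sp−y≈0.819586; I≈-1.020972, D=e−e_prev≈-0.371233; u=1/4·0.819586+1/2·(-1.020972)+0·(-0.371233)≈-0.305589; next y=4/5·(-3.819586)+3/4·(-0.305589)≈-3.284861

0 -3 -2.250 0.000
1 -3 -2.484 -1.688
2 -3 -1.996 -3.213
3 -3 -1.249 -4.068
4 -3 -0.623 -4.191
5 -3 -0.306 -3.820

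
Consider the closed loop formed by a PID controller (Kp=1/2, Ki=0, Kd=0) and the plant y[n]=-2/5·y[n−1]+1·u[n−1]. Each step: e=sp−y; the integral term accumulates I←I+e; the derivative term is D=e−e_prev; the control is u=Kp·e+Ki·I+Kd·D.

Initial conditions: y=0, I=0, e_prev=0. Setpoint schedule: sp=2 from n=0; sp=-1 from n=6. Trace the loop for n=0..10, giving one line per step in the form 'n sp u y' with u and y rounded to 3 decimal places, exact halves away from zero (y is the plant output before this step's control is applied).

(exact arithmetic carried between steps; '≈' marks a value shown rounded to 6 d.p. or computed from one; I and e_prev carry over from the previous line; the table rounds u and y to 3 d.p., halves away from zero)
n=0: y=0, sp=2, e=sp−y=2; I=2, D=e−e_prev=2; u=1/2·2+0·2+0·2=1; next y=-2/5·0+1·1=1
n=1: y=1, sp=2, e=sp−y=1; I=3, D=e−e_prev=-1; u=1/2·1+0·3+0·(-1)=0.5; next y=-2/5·1+1·0.5=0.1
n=2: y=0.1, sp=2, e=sp−y=1.9; I=4.9, D=e−e_prev=0.9; u=1/2·1.9+0·4.9+0·0.9=0.95; next y=-2/5·0.1+1·0.95=0.91
n=3: y=0.91, sp=2, e=sp−y=1.09; I=5.99, D=e−e_prev=-0.81; u=1/2·1.09+0·5.99+0·(-0.81)=0.545; next y=-2/5·0.91+1·0.545=0.181
n=4: y=0.181, sp=2, e=sp−y=1.819; I=7.809, D=e−e_prev=0.729; u=1/2·1.819+0·7.809+0·0.729=0.9095; next y=-2/5·0.181+1·0.9095=0.8371
n=5: y=0.8371, sp=2, e=sp−y=1.1629; I=8.9719, D=e−e_prev=-0.6561; u=1/2·1.1629+0·8.9719+0·(-0.6561)=0.58145; next y=-2/5·0.8371+1·0.58145=0.24661
n=6: y=0.24661, sp=-1, e=sp−y=-1.24661; I=7.72529, D=e−e_prev=-2.40951; u=1/2·(-1.24661)+0·7.72529+0·(-2.40951)=-0.623305; next y=-2/5·0.24661+1·(-0.623305)=-0.721949
n=7: y=-0.721949, sp=-1, e=sp−y=-0.278051; I=7.447239, D=e−e_prev=0.968559; u=1/2·(-0.278051)+0·7.447239+0·0.968559≈-0.139026; next y=-2/5·(-0.721949)+1·(-0.139026)≈0.149754
n=8: y≈0.149754, sp=-1, e=sp−y≈-1.149754; I≈6.297485, D=e−e_prev≈-0.871703; u=1/2·(-1.149754)+0·6.297485+0·(-0.871703)≈-0.574877; next y=-2/5·0.149754+1·(-0.574877)≈-0.634779
n=9: y≈-0.634779, sp=-1, e=sp−y≈-0.365221; I≈5.932264, D=e−e_prev≈0.784533; u=1/2·(-0.365221)+0·5.932264+0·0.784533≈-0.182611; next y=-2/5·(-0.634779)+1·(-0.182611)≈0.071301
n=10: y≈0.071301, sp=-1, e=sp−y≈-1.071301; I≈4.860963, D=e−e_prev≈-0.706080; u=1/2·(-1.071301)+0·4.860963+0·(-0.706080)≈-0.535650; next y=-2/5·0.071301+1·(-0.535650)≈-0.564171

0 2 1.000 0.000
1 2 0.500 1.000
2 2 0.950 0.100
3 2 0.545 0.910
4 2 0.910 0.181
5 2 0.581 0.837
6 -1 -0.623 0.247
7 -1 -0.139 -0.722
8 -1 -0.575 0.150
9 -1 -0.183 -0.635
10 -1 -0.536 0.071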